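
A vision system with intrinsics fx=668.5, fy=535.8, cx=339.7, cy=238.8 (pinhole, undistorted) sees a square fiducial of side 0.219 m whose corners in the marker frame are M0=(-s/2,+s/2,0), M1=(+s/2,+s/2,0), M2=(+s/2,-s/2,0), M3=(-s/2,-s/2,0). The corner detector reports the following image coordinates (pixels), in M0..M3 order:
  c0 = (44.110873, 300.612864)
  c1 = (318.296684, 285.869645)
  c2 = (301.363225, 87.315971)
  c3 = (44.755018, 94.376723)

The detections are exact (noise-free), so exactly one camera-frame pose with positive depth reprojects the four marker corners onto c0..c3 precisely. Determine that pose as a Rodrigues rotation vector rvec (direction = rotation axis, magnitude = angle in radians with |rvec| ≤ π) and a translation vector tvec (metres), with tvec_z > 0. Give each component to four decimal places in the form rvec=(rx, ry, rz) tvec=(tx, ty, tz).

Intrinsics K: fx=668.5, fy=535.8, cx=339.7, cy=238.8
Marker side s = 0.219 m; corners in marker frame (Z=0):
  M0 = (-0.1095, +0.1095, 0)
  M1 = (+0.1095, +0.1095, 0)
  M2 = (+0.1095, -0.1095, 0)
  M3 = (-0.1095, -0.1095, 0)
Detected image corners:
  c0 = (44.110873, 300.612864) px
  c1 = (318.296684, 285.869645) px
  c2 = (301.363225, 87.315971) px
  c3 = (44.755018, 94.376723) px
Planar DLT: solve 8×8 A·h = b for H (H[2,2]=1):
  H  [+1238.27797 -16.54227 +179.27245]
  H  [-19.08320 +864.87351 +188.54569]
  H  [+0.15677 -0.30724 +1.00000]
B = K⁻¹H; ‖b₁‖=1.782701, ‖b₂‖=1.782701; λ = 2/(‖b₁‖+‖b₂‖) = 0.560947, sign → tz>0 ⇒ λ=+0.560947
r₁ = λ·B[:,0] = (+0.99437,-0.05917,+0.08794); r₂ = λ·B[:,1] = (+0.07370,+0.98228,-0.17234)
r₃ = r₁×r₂ = (-0.07618,+0.17785,+0.98110); SVD([r₁ r₂ r₃]) → R = UVᵀ:
  R  [+0.99437 +0.07370 -0.07618]
  R  [-0.05917 +0.98228 +0.17785]
  R  [+0.08794 -0.17234 +0.98110]
t = (-0.13462, -0.05261, +0.56095) m
tr R = 2.957746; θ = arccos((tr R − 1)/2) = 0.205921 rad = 11.798°
axis k = ((R−Rᵀ)₃₂, (R−Rᵀ)₁₃, (R−Rᵀ)₂₁) / (2 sinθ) = (-0.856359, -0.401349, -0.324914)
rvec = θ·k = (-0.176342, -0.082646, -0.066907)

rvec=(-0.1763, -0.0826, -0.0669) tvec=(-0.1346, -0.0526, 0.5609)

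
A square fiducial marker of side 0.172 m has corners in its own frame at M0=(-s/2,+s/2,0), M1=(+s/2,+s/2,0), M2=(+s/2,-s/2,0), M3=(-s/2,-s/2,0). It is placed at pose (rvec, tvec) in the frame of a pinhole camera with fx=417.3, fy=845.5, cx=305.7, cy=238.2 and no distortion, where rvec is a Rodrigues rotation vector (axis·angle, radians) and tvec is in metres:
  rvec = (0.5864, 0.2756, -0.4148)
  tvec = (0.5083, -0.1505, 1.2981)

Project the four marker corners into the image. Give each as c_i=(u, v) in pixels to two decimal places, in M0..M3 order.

Intrinsics K: fx=417.3, fy=845.5, cx=305.7, cy=238.2
Marker side s = 0.172 m; corners in marker frame (Z=0):
  M0 = (-0.0860, +0.0860, 0)
  M1 = (+0.0860, +0.0860, 0)
  M2 = (+0.0860, -0.0860, 0)
  M3 = (-0.0860, -0.0860, 0)
rvec = (0.5864, 0.2756, -0.4148), |rvec| = θ = 0.76934 rad = 44.080°
Rodrigues: sinθ=0.69566, 1−cosθ=0.28163; R = I + sinθ·[k]× + (1−cosθ)·[k]×²:
    [+0.88199 +0.45197 +0.13347]
    [-0.29818 +0.75451 -0.58464]
    [-0.36494 +0.47585 +0.80024]
t = (0.5083, -0.1505, 1.2981) m
M0: Pc = R·M0+t = (+0.47132, -0.05997, +1.37041); u = 417.3·(+0.47132)/1.37041 + 305.7 = 449.2202, v = 845.5·(-0.05997)/1.37041 + 238.2 = 201.2012
M1: Pc = R·M1+t = (+0.62302, -0.11126, +1.30764); u = 417.3·(+0.62302)/1.30764 + 305.7 = 504.5216, v = 845.5·(-0.11126)/1.30764 + 238.2 = 166.2640
M2: Pc = R·M2+t = (+0.54528, -0.24103, +1.22579); u = 417.3·(+0.54528)/1.22579 + 305.7 = 491.3318, v = 845.5·(-0.24103)/1.22579 + 238.2 = 71.9466
M3: Pc = R·M3+t = (+0.39358, -0.18974, +1.28856); u = 417.3·(+0.39358)/1.28856 + 305.7 = 433.1603, v = 845.5·(-0.18974)/1.28856 + 238.2 = 113.6975

c0=(449.22, 201.20) c1=(504.52, 166.26) c2=(491.33, 71.95) c3=(433.16, 113.70)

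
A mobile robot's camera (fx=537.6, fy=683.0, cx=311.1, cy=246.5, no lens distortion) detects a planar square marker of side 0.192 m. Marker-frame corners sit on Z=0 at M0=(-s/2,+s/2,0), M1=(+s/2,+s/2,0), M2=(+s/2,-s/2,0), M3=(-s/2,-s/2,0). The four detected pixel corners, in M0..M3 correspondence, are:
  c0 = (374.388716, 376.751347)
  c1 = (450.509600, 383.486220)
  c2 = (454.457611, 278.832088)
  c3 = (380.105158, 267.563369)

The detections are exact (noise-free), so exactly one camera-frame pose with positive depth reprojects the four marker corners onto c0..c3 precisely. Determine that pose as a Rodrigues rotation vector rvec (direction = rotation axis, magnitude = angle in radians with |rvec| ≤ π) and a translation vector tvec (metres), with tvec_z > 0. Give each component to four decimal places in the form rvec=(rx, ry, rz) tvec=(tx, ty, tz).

rvec=(-0.1198, -0.2946, 0.1024) tvec=(0.2396, 0.1437, 1.2310)

Intrinsics K: fx=537.6, fy=683.0, cx=311.1, cy=246.5
Marker side s = 0.192 m; corners in marker frame (Z=0):
  M0 = (-0.0960, +0.0960, 0)
  M1 = (+0.0960, +0.0960, 0)
  M2 = (+0.0960, -0.0960, 0)
  M3 = (-0.0960, -0.0960, 0)
Detected image corners:
  c0 = (374.388716, 376.751347) px
  c1 = (450.509600, 383.486220) px
  c2 = (454.457611, 278.832088) px
  c3 = (380.105158, 267.563369) px
Planar DLT: solve 8×8 A·h = b for H (H[2,2]=1):
  H  [+487.19423 -69.72834 +415.72055]
  H  [+122.11035 +521.45364 +326.20509]
  H  [+0.22992 -0.10765 +1.00000]
B = K⁻¹H; ‖b₁‖=0.812320, ‖b₂‖=0.812320; λ = 2/(‖b₁‖+‖b₂‖) = 1.231041, sign → tz>0 ⇒ λ=+1.231041
r₁ = λ·B[:,0] = (+0.95183,+0.11794,+0.28304); r₂ = λ·B[:,1] = (-0.08298,+0.98770,-0.13253)
r₃ = r₁×r₂ = (-0.29519,+0.10266,+0.94991); SVD([r₁ r₂ r₃]) → R = UVᵀ:
  R  [+0.95183 -0.08298 -0.29519]
  R  [+0.11794 +0.98770 +0.10266]
  R  [+0.28304 -0.13253 +0.94991]
t = (+0.23957, +0.14366, +1.23104) m
tr R = 2.889439; θ = arccos((tr R − 1)/2) = 0.334059 rad = 19.140°
axis k = ((R−Rᵀ)₃₂, (R−Rᵀ)₁₃, (R−Rᵀ)₂₁) / (2 sinθ) = (-0.358645, -0.881758, +0.306394)
rvec = θ·k = (-0.119808, -0.294559, +0.102353)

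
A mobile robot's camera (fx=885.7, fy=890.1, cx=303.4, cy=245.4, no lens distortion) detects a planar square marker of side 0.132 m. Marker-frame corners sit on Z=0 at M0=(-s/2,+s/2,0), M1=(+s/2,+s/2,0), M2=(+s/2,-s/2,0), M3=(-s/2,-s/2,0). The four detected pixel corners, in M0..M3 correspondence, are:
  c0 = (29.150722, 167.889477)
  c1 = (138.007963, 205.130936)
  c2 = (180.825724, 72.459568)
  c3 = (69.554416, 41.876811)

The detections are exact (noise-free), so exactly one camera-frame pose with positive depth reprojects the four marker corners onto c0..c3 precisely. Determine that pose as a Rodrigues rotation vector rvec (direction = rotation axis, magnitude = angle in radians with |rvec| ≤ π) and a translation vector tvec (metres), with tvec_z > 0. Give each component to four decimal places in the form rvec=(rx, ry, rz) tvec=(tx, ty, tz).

rvec=(-0.0407, 0.3479, 0.3158) tvec=(-0.1959, -0.1205, 0.8656)

Intrinsics K: fx=885.7, fy=890.1, cx=303.4, cy=245.4
Marker side s = 0.132 m; corners in marker frame (Z=0):
  M0 = (-0.0660, +0.0660, 0)
  M1 = (+0.0660, +0.0660, 0)
  M2 = (+0.0660, -0.0660, 0)
  M3 = (-0.0660, -0.0660, 0)
Detected image corners:
  c0 = (29.150722, 167.889477) px
  c1 = (138.007963, 205.130936) px
  c2 = (180.825724, 72.459568) px
  c3 = (69.554416, 41.876811) px
Planar DLT: solve 8×8 A·h = b for H (H[2,2]=1):
  H  [+792.63289 -313.21740 +102.92855]
  H  [+208.87580 +981.28160 +121.47042]
  H  [-0.39447 +0.01703 +1.00000]
B = K⁻¹H; ‖b₁‖=1.155229, ‖b₂‖=1.155229; λ = 2/(‖b₁‖+‖b₂‖) = 0.865629, sign → tz>0 ⇒ λ=+0.865629
r₁ = λ·B[:,0] = (+0.89164,+0.29728,-0.34147); r₂ = λ·B[:,1] = (-0.31117,+0.95024,+0.01474)
r₃ = r₁×r₂ = (+0.32886,+0.09311,+0.93978); SVD([r₁ r₂ r₃]) → R = UVᵀ:
  R  [+0.89164 -0.31117 +0.32886]
  R  [+0.29728 +0.95024 +0.09311]
  R  [-0.34147 +0.01474 +0.93978]
t = (-0.19593, -0.12052, +0.86563) m
tr R = 2.781661; θ = arccos((tr R − 1)/2) = 0.471627 rad = 27.022°
axis k = ((R−Rᵀ)₃₂, (R−Rᵀ)₁₃, (R−Rᵀ)₂₁) / (2 sinθ) = (-0.086251, +0.737700, +0.669597)
rvec = θ·k = (-0.040678, +0.347919, +0.315800)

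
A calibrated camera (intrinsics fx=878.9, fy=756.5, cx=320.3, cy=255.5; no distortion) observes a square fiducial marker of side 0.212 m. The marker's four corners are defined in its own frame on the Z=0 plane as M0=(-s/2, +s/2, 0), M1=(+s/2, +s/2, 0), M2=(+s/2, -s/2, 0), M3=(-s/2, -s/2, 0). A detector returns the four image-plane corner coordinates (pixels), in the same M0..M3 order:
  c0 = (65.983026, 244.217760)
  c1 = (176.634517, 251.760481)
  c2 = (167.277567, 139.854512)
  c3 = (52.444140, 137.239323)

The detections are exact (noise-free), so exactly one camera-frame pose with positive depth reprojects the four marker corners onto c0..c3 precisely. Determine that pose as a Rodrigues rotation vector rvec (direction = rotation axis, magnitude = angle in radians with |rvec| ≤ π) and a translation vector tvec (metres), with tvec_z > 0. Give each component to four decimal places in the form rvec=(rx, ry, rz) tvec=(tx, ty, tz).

Intrinsics K: fx=878.9, fy=756.5, cx=320.3, cy=255.5
Marker side s = 0.212 m; corners in marker frame (Z=0):
  M0 = (-0.1060, +0.1060, 0)
  M1 = (+0.1060, +0.1060, 0)
  M2 = (+0.1060, -0.1060, 0)
  M3 = (-0.1060, -0.1060, 0)
Detected image corners:
  c0 = (65.983026, 244.217760) px
  c1 = (176.634517, 251.760481) px
  c2 = (167.277567, 139.854512) px
  c3 = (52.444140, 137.239323) px
Planar DLT: solve 8×8 A·h = b for H (H[2,2]=1):
  H  [+505.99079 +77.05479 +114.38083]
  H  [-18.61627 +554.12690 +194.35375]
  H  [-0.22154 +0.19746 +1.00000]
B = K⁻¹H; ‖b₁‖=0.694639, ‖b₂‖=0.694639; λ = 2/(‖b₁‖+‖b₂‖) = 1.439596, sign → tz>0 ⇒ λ=+1.439596
r₁ = λ·B[:,0] = (+0.94502,+0.07229,-0.31893); r₂ = λ·B[:,1] = (+0.02262,+0.95848,+0.28426)
r₃ = r₁×r₂ = (+0.32624,-0.27585,+0.90414); SVD([r₁ r₂ r₃]) → R = UVᵀ:
  R  [+0.94502 +0.02262 +0.32624]
  R  [+0.07229 +0.95848 -0.27585]
  R  [-0.31893 +0.28426 +0.90414]
t = (-0.33729, -0.11636, +1.43960) m
tr R = 2.807641; θ = arccos((tr R − 1)/2) = 0.442181 rad = 25.335°
axis k = ((R−Rᵀ)₃₂, (R−Rᵀ)₁₃, (R−Rᵀ)₂₁) / (2 sinθ) = (+0.654472, +0.753855, +0.058041)
rvec = θ·k = (+0.289396, +0.333341, +0.025664)

rvec=(0.2894, 0.3333, 0.0257) tvec=(-0.3373, -0.1164, 1.4396)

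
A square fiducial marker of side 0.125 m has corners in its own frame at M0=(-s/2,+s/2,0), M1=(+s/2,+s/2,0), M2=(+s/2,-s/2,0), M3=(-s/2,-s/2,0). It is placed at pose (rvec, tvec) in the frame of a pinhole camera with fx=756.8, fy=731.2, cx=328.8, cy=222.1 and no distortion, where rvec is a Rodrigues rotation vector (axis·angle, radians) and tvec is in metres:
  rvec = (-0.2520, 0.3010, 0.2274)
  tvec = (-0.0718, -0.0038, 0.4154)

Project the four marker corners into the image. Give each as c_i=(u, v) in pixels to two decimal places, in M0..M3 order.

c0=(67.13, 297.88) c1=(269.95, 349.39) c2=(333.22, 130.18) c3=(136.64, 101.18)

Intrinsics K: fx=756.8, fy=731.2, cx=328.8, cy=222.1
Marker side s = 0.125 m; corners in marker frame (Z=0):
  M0 = (-0.0625, +0.0625, 0)
  M1 = (+0.0625, +0.0625, 0)
  M2 = (+0.0625, -0.0625, 0)
  M3 = (-0.0625, -0.0625, 0)
rvec = (-0.2520, 0.3010, 0.2274), |rvec| = θ = 0.45367 rad = 25.993°
Rodrigues: sinθ=0.43827, 1−cosθ=0.10115; R = I + sinθ·[k]× + (1−cosθ)·[k]×²:
    [+0.93006 -0.25696 +0.26262]
    [+0.18240 +0.94337 +0.27708]
    [-0.31894 -0.20980 +0.92426]
t = (-0.0718, -0.0038, 0.4154) m
M0: Pc = R·M0+t = (-0.14599, +0.04376, +0.42222); u = 756.8·(-0.14599)/0.42222 + 328.8 = 67.1266, v = 731.2·(+0.04376)/0.42222 + 222.1 = 297.8848
M1: Pc = R·M1+t = (-0.02973, +0.06656, +0.38235); u = 756.8·(-0.02973)/0.38235 + 328.8 = 269.9519, v = 731.2·(+0.06656)/0.38235 + 222.1 = 349.3888
M2: Pc = R·M2+t = (+0.00239, -0.05136, +0.40858); u = 756.8·(+0.00239)/0.40858 + 328.8 = 333.2241, v = 731.2·(-0.05136)/0.40858 + 222.1 = 130.1836
M3: Pc = R·M3+t = (-0.11387, -0.07416, +0.44845); u = 756.8·(-0.11387)/0.44845 + 328.8 = 136.6351, v = 731.2·(-0.07416)/0.44845 + 222.1 = 101.1795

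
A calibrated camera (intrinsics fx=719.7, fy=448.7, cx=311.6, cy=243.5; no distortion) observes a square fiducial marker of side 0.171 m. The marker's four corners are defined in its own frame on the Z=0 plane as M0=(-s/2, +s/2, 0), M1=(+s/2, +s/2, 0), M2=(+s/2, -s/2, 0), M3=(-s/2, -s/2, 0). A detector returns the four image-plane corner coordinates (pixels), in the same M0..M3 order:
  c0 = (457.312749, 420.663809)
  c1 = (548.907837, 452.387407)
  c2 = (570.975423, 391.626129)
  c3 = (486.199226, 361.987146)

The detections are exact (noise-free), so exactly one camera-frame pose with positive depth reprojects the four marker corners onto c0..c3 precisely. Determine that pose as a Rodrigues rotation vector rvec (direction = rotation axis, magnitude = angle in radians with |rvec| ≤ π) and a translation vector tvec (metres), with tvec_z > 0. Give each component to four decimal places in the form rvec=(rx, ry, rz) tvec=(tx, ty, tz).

rvec=(-0.5458, -0.1736, 0.4920) tvec=(0.3428, 0.4350, 1.2045)

Intrinsics K: fx=719.7, fy=448.7, cx=311.6, cy=243.5
Marker side s = 0.171 m; corners in marker frame (Z=0):
  M0 = (-0.0855, +0.0855, 0)
  M1 = (+0.0855, +0.0855, 0)
  M2 = (+0.0855, -0.0855, 0)
  M3 = (-0.0855, -0.0855, 0)
Detected image corners:
  c0 = (457.312749, 420.663809) px
  c1 = (548.907837, 452.387407) px
  c2 = (570.975423, 391.626129) px
  c3 = (486.199226, 361.987146) px
Planar DLT: solve 8×8 A·h = b for H (H[2,2]=1):
  H  [+527.60552 -378.55053 +516.42610]
  H  [+189.17025 +168.23978 +405.56198]
  H  [+0.02454 -0.44510 +1.00000]
B = K⁻¹H; ‖b₁‖=0.830212, ‖b₂‖=0.830212; λ = 2/(‖b₁‖+‖b₂‖) = 1.204512, sign → tz>0 ⇒ λ=+1.204512
r₁ = λ·B[:,0] = (+0.87022,+0.49178,+0.02956); r₂ = λ·B[:,1] = (-0.40143,+0.74258,-0.53613)
r₃ = r₁×r₂ = (-0.28560,+0.45468,+0.84362); SVD([r₁ r₂ r₃]) → R = UVᵀ:
  R  [+0.87022 -0.40143 -0.28560]
  R  [+0.49178 +0.74258 +0.45468]
  R  [+0.02956 -0.53613 +0.84362]
t = (+0.34280, +0.43505, +1.20451) m
tr R = 2.456415; θ = arccos((tr R − 1)/2) = 0.755094 rad = 43.264°
axis k = ((R−Rᵀ)₃₂, (R−Rᵀ)₁₃, (R−Rᵀ)₂₁) / (2 sinθ) = (-0.722842, -0.229926, +0.651639)
rvec = θ·k = (-0.545814, -0.173616, +0.492048)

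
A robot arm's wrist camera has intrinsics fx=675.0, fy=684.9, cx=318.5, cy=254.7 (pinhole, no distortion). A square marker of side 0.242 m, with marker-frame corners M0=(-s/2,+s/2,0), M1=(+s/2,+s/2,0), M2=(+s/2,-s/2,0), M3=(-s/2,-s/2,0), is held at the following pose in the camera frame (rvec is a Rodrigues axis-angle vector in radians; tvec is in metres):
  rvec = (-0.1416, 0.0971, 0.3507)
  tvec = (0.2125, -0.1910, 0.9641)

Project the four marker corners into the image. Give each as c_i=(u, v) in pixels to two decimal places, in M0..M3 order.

c0=(358.57, 170.08) c1=(523.09, 226.86) c2=(575.93, 67.97) c3=(414.73, 17.48)

Intrinsics K: fx=675.0, fy=684.9, cx=318.5, cy=254.7
Marker side s = 0.242 m; corners in marker frame (Z=0):
  M0 = (-0.1210, +0.1210, 0)
  M1 = (+0.1210, +0.1210, 0)
  M2 = (+0.1210, -0.1210, 0)
  M3 = (-0.1210, -0.1210, 0)
rvec = (-0.1416, 0.0971, 0.3507), |rvec| = θ = 0.39047 rad = 22.372°
Rodrigues: sinθ=0.38063, 1−cosθ=0.07527; R = I + sinθ·[k]× + (1−cosθ)·[k]×²:
    [+0.93463 -0.34864 +0.07014]
    [+0.33507 +0.92938 +0.15484]
    [-0.11917 -0.12122 +0.98545]
t = (0.2125, -0.1910, 0.9641) m
M0: Pc = R·M0+t = (+0.05722, -0.11909, +0.96385); u = 675.0·(+0.05722)/0.96385 + 318.5 = 358.5750, v = 684.9·(-0.11909)/0.96385 + 254.7 = 170.0778
M1: Pc = R·M1+t = (+0.28340, -0.03800, +0.93501); u = 675.0·(+0.28340)/0.93501 + 318.5 = 523.0936, v = 684.9·(-0.03800)/0.93501 + 254.7 = 226.8639
M2: Pc = R·M2+t = (+0.36778, -0.26291, +0.96435); u = 675.0·(+0.36778)/0.96435 + 318.5 = 575.9264, v = 684.9·(-0.26291)/0.96435 + 254.7 = 67.9743
M3: Pc = R·M3+t = (+0.14160, -0.34400, +0.99319); u = 675.0·(+0.14160)/0.99319 + 318.5 = 414.7329, v = 684.9·(-0.34400)/0.99319 + 254.7 = 17.4790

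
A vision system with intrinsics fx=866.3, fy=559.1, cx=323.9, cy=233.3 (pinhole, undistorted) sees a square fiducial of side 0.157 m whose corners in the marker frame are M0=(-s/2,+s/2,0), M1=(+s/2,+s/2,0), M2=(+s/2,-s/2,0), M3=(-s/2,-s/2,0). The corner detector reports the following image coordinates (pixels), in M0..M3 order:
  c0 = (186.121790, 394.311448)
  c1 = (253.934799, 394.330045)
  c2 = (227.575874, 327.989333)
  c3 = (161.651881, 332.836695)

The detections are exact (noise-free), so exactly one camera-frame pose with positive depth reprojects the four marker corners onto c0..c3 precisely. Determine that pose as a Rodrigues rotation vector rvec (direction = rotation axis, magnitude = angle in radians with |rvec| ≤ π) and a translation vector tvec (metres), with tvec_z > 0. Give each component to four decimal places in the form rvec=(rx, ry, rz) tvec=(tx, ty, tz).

rvec=(0.0932, 0.6969, -0.2378) tvec=(-0.1810, 0.3074, 1.3309)

Intrinsics K: fx=866.3, fy=559.1, cx=323.9, cy=233.3
Marker side s = 0.157 m; corners in marker frame (Z=0):
  M0 = (-0.0785, +0.0785, 0)
  M1 = (+0.0785, +0.0785, 0)
  M2 = (+0.0785, -0.0785, 0)
  M3 = (-0.0785, -0.0785, 0)
Detected image corners:
  c0 = (186.121790, 394.311448) px
  c1 = (253.934799, 394.330045) px
  c2 = (227.575874, 327.989333) px
  c3 = (161.651881, 332.836695) px
Planar DLT: solve 8×8 A·h = b for H (H[2,2]=1):
  H  [+325.40530 +162.54278 +206.05298]
  H  [-191.05105 +408.03275 +362.42367]
  H  [-0.48481 +0.00432 +1.00000]
B = K⁻¹H; ‖b₁‖=0.751399, ‖b₂‖=0.751399; λ = 2/(‖b₁‖+‖b₂‖) = 1.330850, sign → tz>0 ⇒ λ=+1.330850
r₁ = λ·B[:,0] = (+0.74114,-0.18554,-0.64521); r₂ = λ·B[:,1] = (+0.24755,+0.96886,+0.00575)
r₃ = r₁×r₂ = (+0.62404,-0.16399,+0.76399); SVD([r₁ r₂ r₃]) → R = UVᵀ:
  R  [+0.74114 +0.24755 +0.62404]
  R  [-0.18554 +0.96886 -0.16399]
  R  [-0.64521 +0.00575 +0.76399]
t = (-0.18104, +0.30736, +1.33085) m
tr R = 2.473982; θ = arccos((tr R − 1)/2) = 0.742189 rad = 42.524°
axis k = ((R−Rᵀ)₃₂, (R−Rᵀ)₁₃, (R−Rᵀ)₂₁) / (2 sinθ) = (+0.125568, +0.938930, -0.320380)
rvec = θ·k = (+0.093195, +0.696863, -0.237782)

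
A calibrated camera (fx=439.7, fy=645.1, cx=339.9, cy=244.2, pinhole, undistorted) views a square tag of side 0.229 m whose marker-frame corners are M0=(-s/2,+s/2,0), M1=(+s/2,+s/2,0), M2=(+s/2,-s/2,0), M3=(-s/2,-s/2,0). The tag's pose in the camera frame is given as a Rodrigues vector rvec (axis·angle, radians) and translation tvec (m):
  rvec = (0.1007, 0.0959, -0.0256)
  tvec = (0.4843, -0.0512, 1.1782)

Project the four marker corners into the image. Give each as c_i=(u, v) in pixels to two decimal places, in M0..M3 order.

Intrinsics K: fx=439.7, fy=645.1, cx=339.9, cy=244.2
Marker side s = 0.229 m; corners in marker frame (Z=0):
  M0 = (-0.1145, +0.1145, 0)
  M1 = (+0.1145, +0.1145, 0)
  M2 = (+0.1145, -0.1145, 0)
  M3 = (-0.1145, -0.1145, 0)
rvec = (0.1007, 0.0959, -0.0256), |rvec| = θ = 0.14140 rad = 8.101°
Rodrigues: sinθ=0.14092, 1−cosθ=0.00998; R = I + sinθ·[k]× + (1−cosθ)·[k]×²:
    [+0.99508 +0.03034 +0.09429]
    [-0.02069 +0.99461 -0.10159]
    [-0.09687 +0.09914 +0.99035]
t = (0.4843, -0.0512, 1.1782) m
M0: Pc = R·M0+t = (+0.37384, +0.06505, +1.20064); u = 439.7·(+0.37384)/1.20064 + 339.9 = 476.8066, v = 645.1·(+0.06505)/1.20064 + 244.2 = 279.1524
M1: Pc = R·M1+t = (+0.60171, +0.06031, +1.17846); u = 439.7·(+0.60171)/1.17846 + 339.9 = 564.4066, v = 645.1·(+0.06031)/1.17846 + 244.2 = 277.2162
M2: Pc = R·M2+t = (+0.59476, -0.16745, +1.15576); u = 439.7·(+0.59476)/1.15576 + 339.9 = 566.1737, v = 645.1·(-0.16745)/1.15576 + 244.2 = 150.7344
M3: Pc = R·M3+t = (+0.36689, -0.16271, +1.17794); u = 439.7·(+0.36689)/1.17794 + 339.9 = 476.8522, v = 645.1·(-0.16271)/1.17794 + 244.2 = 155.0898

c0=(476.81, 279.15) c1=(564.41, 277.22) c2=(566.17, 150.73) c3=(476.85, 155.09)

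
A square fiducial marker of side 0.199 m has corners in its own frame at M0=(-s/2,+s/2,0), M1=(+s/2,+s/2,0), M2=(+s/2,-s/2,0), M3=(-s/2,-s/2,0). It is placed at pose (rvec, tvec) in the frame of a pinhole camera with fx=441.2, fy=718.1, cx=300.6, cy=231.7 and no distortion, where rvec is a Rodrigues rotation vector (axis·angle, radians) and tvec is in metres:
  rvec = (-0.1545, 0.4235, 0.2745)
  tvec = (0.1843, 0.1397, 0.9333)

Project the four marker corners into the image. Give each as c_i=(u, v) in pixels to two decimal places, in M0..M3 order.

c0=(331.61, 388.83) c1=(421.74, 441.15) c2=(447.98, 285.88) c3=(357.25, 247.85)

Intrinsics K: fx=441.2, fy=718.1, cx=300.6, cy=231.7
Marker side s = 0.199 m; corners in marker frame (Z=0):
  M0 = (-0.0995, +0.0995, 0)
  M1 = (+0.0995, +0.0995, 0)
  M2 = (+0.0995, -0.0995, 0)
  M3 = (-0.0995, -0.0995, 0)
rvec = (-0.1545, 0.4235, 0.2745), |rvec| = θ = 0.52780 rad = 30.241°
Rodrigues: sinθ=0.50363, 1−cosθ=0.13608; R = I + sinθ·[k]× + (1−cosθ)·[k]×²:
    [+0.87558 -0.29389 +0.38339]
    [+0.22997 +0.95153 +0.20421]
    [-0.42483 -0.09064 +0.90073]
t = (0.1843, 0.1397, 0.9333) m
M0: Pc = R·M0+t = (+0.06794, +0.21150, +0.96655); u = 441.2·(+0.06794)/0.96655 + 300.6 = 331.6113, v = 718.1·(+0.21150)/0.96655 + 231.7 = 388.8306
M1: Pc = R·M1+t = (+0.24218, +0.25726, +0.88201); u = 441.2·(+0.24218)/0.88201 + 300.6 = 421.7421, v = 718.1·(+0.25726)/0.88201 + 231.7 = 441.1506
M2: Pc = R·M2+t = (+0.30066, +0.06790, +0.90005); u = 441.2·(+0.30066)/0.90005 + 300.6 = 447.9836, v = 718.1·(+0.06790)/0.90005 + 231.7 = 285.8774
M3: Pc = R·M3+t = (+0.12642, +0.02214, +0.98459); u = 441.2·(+0.12642)/0.98459 + 300.6 = 357.2507, v = 718.1·(+0.02214)/0.98459 + 231.7 = 247.8482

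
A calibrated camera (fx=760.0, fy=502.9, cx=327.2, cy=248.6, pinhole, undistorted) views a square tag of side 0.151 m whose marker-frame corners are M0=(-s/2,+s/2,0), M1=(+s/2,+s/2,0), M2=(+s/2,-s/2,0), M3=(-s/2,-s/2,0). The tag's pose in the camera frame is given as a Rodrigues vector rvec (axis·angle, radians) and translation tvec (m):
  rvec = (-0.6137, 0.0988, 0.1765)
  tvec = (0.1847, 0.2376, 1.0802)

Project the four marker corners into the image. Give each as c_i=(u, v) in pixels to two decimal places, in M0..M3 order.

c0=(396.83, 386.74) c1=(507.87, 399.67) c2=(514.04, 333.26) c3=(411.21, 322.58)

Intrinsics K: fx=760.0, fy=502.9, cx=327.2, cy=248.6
Marker side s = 0.151 m; corners in marker frame (Z=0):
  M0 = (-0.0755, +0.0755, 0)
  M1 = (+0.0755, +0.0755, 0)
  M2 = (+0.0755, -0.0755, 0)
  M3 = (-0.0755, -0.0755, 0)
rvec = (-0.6137, 0.0988, 0.1765), |rvec| = θ = 0.64617 rad = 37.023°
Rodrigues: sinθ=0.60214, 1−cosθ=0.20161; R = I + sinθ·[k]× + (1−cosθ)·[k]×²:
    [+0.98025 -0.19375 +0.03977]
    [+0.13519 +0.80311 +0.58030]
    [-0.14437 -0.56346 +0.81343]
t = (0.1847, 0.2376, 1.0802) m
M0: Pc = R·M0+t = (+0.09606, +0.28803, +1.04856); u = 760.0·(+0.09606)/1.04856 + 327.2 = 396.8273, v = 502.9·(+0.28803)/1.04856 + 248.6 = 386.7410
M1: Pc = R·M1+t = (+0.24408, +0.30844, +1.02676); u = 760.0·(+0.24408)/1.02676 + 327.2 = 507.8667, v = 502.9·(+0.30844)/1.02676 + 248.6 = 399.6727
M2: Pc = R·M2+t = (+0.27334, +0.18717, +1.11184); u = 760.0·(+0.27334)/1.11184 + 327.2 = 514.0394, v = 502.9·(+0.18717)/1.11184 + 248.6 = 333.2606
M3: Pc = R·M3+t = (+0.12532, +0.16676, +1.13364); u = 760.0·(+0.12532)/1.13364 + 327.2 = 411.2150, v = 502.9·(+0.16676)/1.13364 + 248.6 = 322.5765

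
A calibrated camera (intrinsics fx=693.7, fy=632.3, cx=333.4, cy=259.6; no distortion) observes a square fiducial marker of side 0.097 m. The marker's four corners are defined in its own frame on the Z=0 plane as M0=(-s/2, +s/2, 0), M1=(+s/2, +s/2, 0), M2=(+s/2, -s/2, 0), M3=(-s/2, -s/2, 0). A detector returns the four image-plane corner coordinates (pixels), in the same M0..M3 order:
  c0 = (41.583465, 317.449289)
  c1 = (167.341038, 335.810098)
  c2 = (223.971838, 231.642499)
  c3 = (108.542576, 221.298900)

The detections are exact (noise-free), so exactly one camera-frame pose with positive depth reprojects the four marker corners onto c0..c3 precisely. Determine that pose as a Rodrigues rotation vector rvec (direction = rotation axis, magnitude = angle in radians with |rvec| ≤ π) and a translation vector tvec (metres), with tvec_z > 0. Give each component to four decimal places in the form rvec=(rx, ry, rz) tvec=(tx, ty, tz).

rvec=(-0.6705, 0.2701, 0.2072) tvec=(-0.1367, 0.0104, 0.4787)

Intrinsics K: fx=693.7, fy=632.3, cx=333.4, cy=259.6
Marker side s = 0.097 m; corners in marker frame (Z=0):
  M0 = (-0.0485, +0.0485, 0)
  M1 = (+0.0485, +0.0485, 0)
  M2 = (+0.0485, -0.0485, 0)
  M3 = (-0.0485, -0.0485, 0)
Detected image corners:
  c0 = (41.583465, 317.449289) px
  c1 = (167.341038, 335.810098) px
  c2 = (223.971838, 231.642499) px
  c3 = (108.542576, 221.298900) px
Planar DLT: solve 8×8 A·h = b for H (H[2,2]=1):
  H  [+1151.98573 -803.40410 +135.27920]
  H  [-34.48116 +694.84530 +273.36901]
  H  [-0.65089 -1.21648 +1.00000]
B = K⁻¹H; ‖b₁‖=2.088890, ‖b₂‖=2.088890; λ = 2/(‖b₁‖+‖b₂‖) = 0.478723, sign → tz>0 ⇒ λ=+0.478723
r₁ = λ·B[:,0] = (+0.94474,+0.10182,-0.31160); r₂ = λ·B[:,1] = (-0.27454,+0.76517,-0.58236)
r₃ = r₁×r₂ = (+0.17913,+0.63572,+0.75085); SVD([r₁ r₂ r₃]) → R = UVᵀ:
  R  [+0.94474 -0.27454 +0.17913]
  R  [+0.10182 +0.76517 +0.63572]
  R  [-0.31160 -0.58236 +0.75085]
t = (-0.13672, +0.01042, +0.47872) m
tr R = 2.460761; θ = arccos((tr R − 1)/2) = 0.751918 rad = 43.082°
axis k = ((R−Rᵀ)₃₂, (R−Rᵀ)₁₃, (R−Rᵀ)₂₁) / (2 sinθ) = (-0.891659, +0.359219, +0.275509)
rvec = θ·k = (-0.670454, +0.270103, +0.207160)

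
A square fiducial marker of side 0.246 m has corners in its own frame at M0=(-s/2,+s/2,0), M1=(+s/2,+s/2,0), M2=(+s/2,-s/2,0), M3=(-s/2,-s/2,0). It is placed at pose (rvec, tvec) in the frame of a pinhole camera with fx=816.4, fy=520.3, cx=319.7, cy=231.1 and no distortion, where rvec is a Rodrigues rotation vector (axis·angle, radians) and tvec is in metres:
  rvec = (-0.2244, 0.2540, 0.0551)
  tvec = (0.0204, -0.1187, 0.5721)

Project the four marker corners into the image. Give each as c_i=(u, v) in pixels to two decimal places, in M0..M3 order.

Intrinsics K: fx=816.4, fy=520.3, cx=319.7, cy=231.1
Marker side s = 0.246 m; corners in marker frame (Z=0):
  M0 = (-0.1230, +0.1230, 0)
  M1 = (+0.1230, +0.1230, 0)
  M2 = (+0.1230, -0.1230, 0)
  M3 = (-0.1230, -0.1230, 0)
rvec = (-0.2244, 0.2540, 0.0551), |rvec| = θ = 0.34338 rad = 19.674°
Rodrigues: sinθ=0.33667, 1−cosθ=0.05838; R = I + sinθ·[k]× + (1−cosθ)·[k]×²:
    [+0.96655 -0.08224 +0.24292]
    [+0.02580 +0.97357 +0.22695]
    [-0.25516 -0.21309 +0.94313]
t = (0.0204, -0.1187, 0.5721) m
M0: Pc = R·M0+t = (-0.10860, -0.00213, +0.57727); u = 816.4·(-0.10860)/0.57727 + 319.7 = 166.1115, v = 520.3·(-0.00213)/0.57727 + 231.1 = 229.1845
M1: Pc = R·M1+t = (+0.12917, +0.00422, +0.51451); u = 816.4·(+0.12917)/0.51451 + 319.7 = 524.6630, v = 520.3·(+0.00422)/0.51451 + 231.1 = 235.3700
M2: Pc = R·M2+t = (+0.14940, -0.23527, +0.56693); u = 816.4·(+0.14940)/0.56693 + 319.7 = 534.8465, v = 520.3·(-0.23527)/0.56693 + 231.1 = 15.1748
M3: Pc = R·M3+t = (-0.08837, -0.24162, +0.62969); u = 816.4·(-0.08837)/0.62969 + 319.7 = 205.1278, v = 520.3·(-0.24162)/0.62969 + 231.1 = 31.4537

c0=(166.11, 229.18) c1=(524.66, 235.37) c2=(534.85, 15.17) c3=(205.13, 31.45)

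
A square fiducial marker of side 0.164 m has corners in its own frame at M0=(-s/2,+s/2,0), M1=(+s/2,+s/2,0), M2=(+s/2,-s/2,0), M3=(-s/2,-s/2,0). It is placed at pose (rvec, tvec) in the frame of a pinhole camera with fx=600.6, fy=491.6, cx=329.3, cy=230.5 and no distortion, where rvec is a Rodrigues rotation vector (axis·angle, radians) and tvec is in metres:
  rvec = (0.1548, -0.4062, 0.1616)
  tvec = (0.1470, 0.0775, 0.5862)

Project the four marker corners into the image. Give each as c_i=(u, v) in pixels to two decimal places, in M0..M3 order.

c0=(390.55, 359.14) c1=(526.01, 361.61) c2=(562.37, 236.76) c3=(426.56, 218.98)

Intrinsics K: fx=600.6, fy=491.6, cx=329.3, cy=230.5
Marker side s = 0.164 m; corners in marker frame (Z=0):
  M0 = (-0.0820, +0.0820, 0)
  M1 = (+0.0820, +0.0820, 0)
  M2 = (+0.0820, -0.0820, 0)
  M3 = (-0.0820, -0.0820, 0)
rvec = (0.1548, -0.4062, 0.1616), |rvec| = θ = 0.46376 rad = 26.572°
Rodrigues: sinθ=0.44732, 1−cosθ=0.10562; R = I + sinθ·[k]× + (1−cosθ)·[k]×²:
    [+0.90614 -0.18675 -0.37951]
    [+0.12499 +0.97541 -0.18155]
    [+0.40408 +0.11707 +0.90720]
t = (0.1470, 0.0775, 0.5862) m
M0: Pc = R·M0+t = (+0.05738, +0.14723, +0.56267); u = 600.6·(+0.05738)/0.56267 + 329.3 = 390.5514, v = 491.6·(+0.14723)/0.56267 + 230.5 = 359.1384
M1: Pc = R·M1+t = (+0.20599, +0.16773, +0.62893); u = 600.6·(+0.20599)/0.62893 + 329.3 = 526.0101, v = 491.6·(+0.16773)/0.62893 + 230.5 = 361.6063
M2: Pc = R·M2+t = (+0.23662, +0.00777, +0.60973); u = 600.6·(+0.23662)/0.60973 + 329.3 = 562.3725, v = 491.6·(+0.00777)/0.60973 + 230.5 = 236.7611
M3: Pc = R·M3+t = (+0.08801, -0.01273, +0.54347); u = 600.6·(+0.08801)/0.54347 + 329.3 = 426.5621, v = 491.6·(-0.01273)/0.54347 + 230.5 = 218.9827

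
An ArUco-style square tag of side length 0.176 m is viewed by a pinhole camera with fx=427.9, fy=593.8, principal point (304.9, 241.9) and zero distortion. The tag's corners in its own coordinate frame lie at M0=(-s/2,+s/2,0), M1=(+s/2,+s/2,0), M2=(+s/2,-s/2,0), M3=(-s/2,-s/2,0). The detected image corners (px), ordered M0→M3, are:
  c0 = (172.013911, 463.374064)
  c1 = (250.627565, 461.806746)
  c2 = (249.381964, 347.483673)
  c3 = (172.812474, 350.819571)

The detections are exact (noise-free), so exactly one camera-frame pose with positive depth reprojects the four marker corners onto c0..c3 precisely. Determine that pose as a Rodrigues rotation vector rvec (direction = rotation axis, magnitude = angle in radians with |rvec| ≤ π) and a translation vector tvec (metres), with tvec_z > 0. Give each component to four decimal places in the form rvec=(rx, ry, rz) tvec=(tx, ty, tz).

rvec=(-0.1405, 0.0903, -0.0402) tvec=(-0.2082, 0.2605, 0.9475)

Intrinsics K: fx=427.9, fy=593.8, cx=304.9, cy=241.9
Marker side s = 0.176 m; corners in marker frame (Z=0):
  M0 = (-0.0880, +0.0880, 0)
  M1 = (+0.0880, +0.0880, 0)
  M2 = (+0.0880, -0.0880, 0)
  M3 = (-0.0880, -0.0880, 0)
Detected image corners:
  c0 = (172.013911, 463.374064) px
  c1 = (250.627565, 461.806746) px
  c2 = (249.381964, 347.483673) px
  c3 = (172.812474, 350.819571) px
Planar DLT: solve 8×8 A·h = b for H (H[2,2]=1):
  H  [+421.39325 -30.33663 +210.89406]
  H  [-51.25962 +583.85106 +405.13510]
  H  [-0.09181 -0.14942 +1.00000]
B = K⁻¹H; ‖b₁‖=1.055355, ‖b₂‖=1.055355; λ = 2/(‖b₁‖+‖b₂‖) = 0.947549, sign → tz>0 ⇒ λ=+0.947549
r₁ = λ·B[:,0] = (+0.99513,-0.04636,-0.08700); r₂ = λ·B[:,1] = (+0.03371,+0.98935,-0.14159)
r₃ = r₁×r₂ = (+0.09263,+0.13796,+0.98610); SVD([r₁ r₂ r₃]) → R = UVᵀ:
  R  [+0.99513 +0.03371 +0.09263]
  R  [-0.04636 +0.98935 +0.13796]
  R  [-0.08700 -0.14159 +0.98610]
t = (-0.20817, +0.26048, +0.94755) m
tr R = 2.970577; θ = arccos((tr R − 1)/2) = 0.171742 rad = 9.840°
axis k = ((R−Rᵀ)₃₂, (R−Rᵀ)₁₃, (R−Rᵀ)₂₁) / (2 sinθ) = (-0.817882, +0.525544, -0.234249)
rvec = θ·k = (-0.140465, +0.090258, -0.040231)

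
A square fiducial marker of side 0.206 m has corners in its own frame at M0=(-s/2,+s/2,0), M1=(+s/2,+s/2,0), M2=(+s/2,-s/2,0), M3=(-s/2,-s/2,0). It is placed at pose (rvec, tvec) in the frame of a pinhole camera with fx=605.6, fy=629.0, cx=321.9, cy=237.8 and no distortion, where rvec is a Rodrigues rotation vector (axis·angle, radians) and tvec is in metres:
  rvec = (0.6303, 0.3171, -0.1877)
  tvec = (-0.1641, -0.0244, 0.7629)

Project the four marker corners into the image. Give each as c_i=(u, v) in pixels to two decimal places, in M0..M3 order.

c0=(156.92, 285.71) c1=(290.77, 277.52) c2=(235.88, 130.99) c3=(86.97, 154.51)

Intrinsics K: fx=605.6, fy=629.0, cx=321.9, cy=237.8
Marker side s = 0.206 m; corners in marker frame (Z=0):
  M0 = (-0.1030, +0.1030, 0)
  M1 = (+0.1030, +0.1030, 0)
  M2 = (+0.1030, -0.1030, 0)
  M3 = (-0.1030, -0.1030, 0)
rvec = (0.6303, 0.3171, -0.1877), |rvec| = θ = 0.73011 rad = 41.832°
Rodrigues: sinθ=0.66695, 1−cosθ=0.25490; R = I + sinθ·[k]× + (1−cosθ)·[k]×²:
    [+0.93507 +0.26704 +0.23310]
    [-0.07589 +0.79318 -0.60424]
    [-0.34624 +0.54731 +0.76195]
t = (-0.1641, -0.0244, 0.7629) m
M0: Pc = R·M0+t = (-0.23291, +0.06511, +0.85494); u = 605.6·(-0.23291)/0.85494 + 321.9 = 156.9183, v = 629.0·(+0.06511)/0.85494 + 237.8 = 285.7065
M1: Pc = R·M1+t = (-0.04028, +0.04948, +0.78361); u = 605.6·(-0.04028)/0.78361 + 321.9 = 290.7680, v = 629.0·(+0.04948)/0.78361 + 237.8 = 277.5183
M2: Pc = R·M2+t = (-0.09529, -0.11391, +0.67086); u = 605.6·(-0.09529)/0.67086 + 321.9 = 235.8780, v = 629.0·(-0.11391)/0.67086 + 237.8 = 130.9941
M3: Pc = R·M3+t = (-0.28792, -0.09828, +0.74219); u = 605.6·(-0.28792)/0.74219 + 321.9 = 86.9700, v = 629.0·(-0.09828)/0.74219 + 237.8 = 154.5075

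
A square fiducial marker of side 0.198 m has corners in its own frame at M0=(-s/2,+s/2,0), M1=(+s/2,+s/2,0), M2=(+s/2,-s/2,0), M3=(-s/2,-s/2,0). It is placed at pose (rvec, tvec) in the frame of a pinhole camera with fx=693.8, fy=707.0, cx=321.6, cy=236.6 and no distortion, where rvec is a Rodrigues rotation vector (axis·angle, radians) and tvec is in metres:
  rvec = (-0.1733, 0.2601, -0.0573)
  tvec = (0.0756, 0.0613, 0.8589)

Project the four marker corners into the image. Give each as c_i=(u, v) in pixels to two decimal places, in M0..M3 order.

c0=(308.34, 372.47) c1=(469.87, 367.25) c2=(458.26, 200.19) c3=(303.68, 214.42)

Intrinsics K: fx=693.8, fy=707.0, cx=321.6, cy=236.6
Marker side s = 0.198 m; corners in marker frame (Z=0):
  M0 = (-0.0990, +0.0990, 0)
  M1 = (+0.0990, +0.0990, 0)
  M2 = (+0.0990, -0.0990, 0)
  M3 = (-0.0990, -0.0990, 0)
rvec = (-0.1733, 0.2601, -0.0573), |rvec| = θ = 0.31775 rad = 18.206°
Rodrigues: sinθ=0.31243, 1−cosθ=0.05006; R = I + sinθ·[k]× + (1−cosθ)·[k]×²:
    [+0.96483 +0.03399 +0.26067]
    [-0.07869 +0.98348 +0.16301]
    [-0.25082 -0.17779 +0.95157]
t = (0.0756, 0.0613, 0.8589) m
M0: Pc = R·M0+t = (-0.01655, +0.16645, +0.86613); u = 693.8·(-0.01655)/0.86613 + 321.6 = 308.3405, v = 707.0·(+0.16645)/0.86613 + 236.6 = 372.4729
M1: Pc = R·M1+t = (+0.17448, +0.15087, +0.81647); u = 693.8·(+0.17448)/0.81647 + 321.6 = 469.8686, v = 707.0·(+0.15087)/0.81647 + 236.6 = 367.2460
M2: Pc = R·M2+t = (+0.16775, -0.04385, +0.85167); u = 693.8·(+0.16775)/0.85167 + 321.6 = 458.2574, v = 707.0·(-0.04385)/0.85167 + 236.6 = 200.1945
M3: Pc = R·M3+t = (-0.02328, -0.02827, +0.90133); u = 693.8·(-0.02328)/0.90133 + 321.6 = 303.6777, v = 707.0·(-0.02827)/0.90133 + 236.6 = 214.4217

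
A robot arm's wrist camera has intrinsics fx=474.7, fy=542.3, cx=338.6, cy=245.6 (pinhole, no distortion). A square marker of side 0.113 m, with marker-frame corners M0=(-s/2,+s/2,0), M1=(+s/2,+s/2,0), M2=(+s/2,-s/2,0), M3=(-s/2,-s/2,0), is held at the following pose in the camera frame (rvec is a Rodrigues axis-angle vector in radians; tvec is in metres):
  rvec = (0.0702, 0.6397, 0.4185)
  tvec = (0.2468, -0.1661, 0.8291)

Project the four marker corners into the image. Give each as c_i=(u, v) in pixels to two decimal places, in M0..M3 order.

Intrinsics K: fx=474.7, fy=542.3, cx=338.6, cy=245.6
Marker side s = 0.113 m; corners in marker frame (Z=0):
  M0 = (-0.0565, +0.0565, 0)
  M1 = (+0.0565, +0.0565, 0)
  M2 = (+0.0565, -0.0565, 0)
  M3 = (-0.0565, -0.0565, 0)
rvec = (0.0702, 0.6397, 0.4185), |rvec| = θ = 0.76765 rad = 43.983°
Rodrigues: sinθ=0.69445, 1−cosθ=0.28046; R = I + sinθ·[k]× + (1−cosθ)·[k]×²:
    [+0.72189 -0.35722 +0.59268]
    [+0.39996 +0.91430 +0.06391]
    [-0.56472 +0.19092 +0.80290]
t = (0.2468, -0.1661, 0.8291) m
M0: Pc = R·M0+t = (+0.18583, -0.13704, +0.87179); u = 474.7·(+0.18583)/0.87179 + 338.6 = 439.7864, v = 542.3·(-0.13704)/0.87179 + 245.6 = 160.3541
M1: Pc = R·M1+t = (+0.26740, -0.09184, +0.80798); u = 474.7·(+0.26740)/0.80798 + 338.6 = 495.7036, v = 542.3·(-0.09184)/0.80798 + 245.6 = 183.9561
M2: Pc = R·M2+t = (+0.30777, -0.19516, +0.78641); u = 474.7·(+0.30777)/0.78641 + 338.6 = 524.3795, v = 542.3·(-0.19516)/0.78641 + 245.6 = 111.0192
M3: Pc = R·M3+t = (+0.22620, -0.24036, +0.85022); u = 474.7·(+0.22620)/0.85022 + 338.6 = 464.8912, v = 542.3·(-0.24036)/0.85022 + 245.6 = 92.2925

c0=(439.79, 160.35) c1=(495.70, 183.96) c2=(524.38, 111.02) c3=(464.89, 92.29)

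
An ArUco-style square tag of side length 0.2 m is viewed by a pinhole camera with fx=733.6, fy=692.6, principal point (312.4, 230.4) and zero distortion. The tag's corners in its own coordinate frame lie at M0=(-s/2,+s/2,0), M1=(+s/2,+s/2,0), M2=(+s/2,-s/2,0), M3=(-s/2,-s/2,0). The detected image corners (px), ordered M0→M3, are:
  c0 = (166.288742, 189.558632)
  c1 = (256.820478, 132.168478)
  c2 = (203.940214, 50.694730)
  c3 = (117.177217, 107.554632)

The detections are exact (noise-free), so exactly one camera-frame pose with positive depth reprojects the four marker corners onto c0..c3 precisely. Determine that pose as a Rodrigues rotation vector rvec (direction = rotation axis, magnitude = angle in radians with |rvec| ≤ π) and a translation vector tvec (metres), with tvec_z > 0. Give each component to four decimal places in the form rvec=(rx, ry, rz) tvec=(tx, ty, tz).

Intrinsics K: fx=733.6, fy=692.6, cx=312.4, cy=230.4
Marker side s = 0.2 m; corners in marker frame (Z=0):
  M0 = (-0.1000, +0.1000, 0)
  M1 = (+0.1000, +0.1000, 0)
  M2 = (+0.1000, -0.1000, 0)
  M3 = (-0.1000, -0.1000, 0)
Detected image corners:
  c0 = (166.288742, 189.558632) px
  c1 = (256.820478, 132.168478) px
  c2 = (203.940214, 50.694730) px
  c3 = (117.177217, 107.554632) px
Planar DLT: solve 8×8 A·h = b for H (H[2,2]=1):
  H  [+427.67142 +224.21641 +185.26903]
  H  [-295.54172 +388.91556 +119.55665]
  H  [-0.08282 -0.16492 +1.00000]
B = K⁻¹H; ‖b₁‖=0.740553, ‖b₂‖=0.740553; λ = 2/(‖b₁‖+‖b₂‖) = 1.350343, sign → tz>0 ⇒ λ=+1.350343
r₁ = λ·B[:,0] = (+0.83484,-0.53900,-0.11184); r₂ = λ·B[:,1] = (+0.50755,+0.83234,-0.22270)
r₃ = r₁×r₂ = (+0.21313,+0.12916,+0.96845); SVD([r₁ r₂ r₃]) → R = UVᵀ:
  R  [+0.83484 +0.50755 +0.21313]
  R  [-0.53900 +0.83234 +0.12916]
  R  [-0.11184 -0.22270 +0.96845]
t = (-0.23401, -0.21611, +1.35034) m
tr R = 2.635637; θ = arccos((tr R − 1)/2) = 0.613187 rad = 35.133°
axis k = ((R−Rᵀ)₃₂, (R−Rᵀ)₁₃, (R−Rᵀ)₂₁) / (2 sinθ) = (-0.305711, +0.282348, -0.909297)
rvec = θ·k = (-0.187458, +0.173132, -0.557569)

rvec=(-0.1875, 0.1731, -0.5576) tvec=(-0.2340, -0.2161, 1.3503)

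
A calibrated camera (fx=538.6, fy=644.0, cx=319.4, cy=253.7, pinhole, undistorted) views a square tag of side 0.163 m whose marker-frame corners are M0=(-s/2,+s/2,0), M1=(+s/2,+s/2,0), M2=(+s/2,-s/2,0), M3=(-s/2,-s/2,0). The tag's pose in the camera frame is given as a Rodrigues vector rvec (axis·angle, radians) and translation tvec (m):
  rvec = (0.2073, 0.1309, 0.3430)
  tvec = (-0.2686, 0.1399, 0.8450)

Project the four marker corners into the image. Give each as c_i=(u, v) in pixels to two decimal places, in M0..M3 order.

c0=(90.07, 391.81) c1=(181.84, 436.71) c2=(209.97, 326.86) c3=(113.69, 281.97)

Intrinsics K: fx=538.6, fy=644.0, cx=319.4, cy=253.7
Marker side s = 0.163 m; corners in marker frame (Z=0):
  M0 = (-0.0815, +0.0815, 0)
  M1 = (+0.0815, +0.0815, 0)
  M2 = (+0.0815, -0.0815, 0)
  M3 = (-0.0815, -0.0815, 0)
rvec = (0.2073, 0.1309, 0.3430), |rvec| = θ = 0.42161 rad = 24.157°
Rodrigues: sinθ=0.40923, 1−cosθ=0.08757; R = I + sinθ·[k]× + (1−cosθ)·[k]×²:
    [+0.93360 -0.31956 +0.16208]
    [+0.34630 +0.92087 -0.17909]
    [-0.09203 +0.22333 +0.97039]
t = (-0.2686, 0.1399, 0.8450) m
M0: Pc = R·M0+t = (-0.37073, +0.18673, +0.87070); u = 538.6·(-0.37073)/0.87070 + 319.4 = 90.0717, v = 644.0·(+0.18673)/0.87070 + 253.7 = 391.8102
M1: Pc = R·M1+t = (-0.21856, +0.24317, +0.85570); u = 538.6·(-0.21856)/0.85570 + 319.4 = 181.8355, v = 644.0·(+0.24317)/0.85570 + 253.7 = 436.7127
M2: Pc = R·M2+t = (-0.16647, +0.09307, +0.81930); u = 538.6·(-0.16647)/0.81930 + 319.4 = 209.9657, v = 644.0·(+0.09307)/0.81930 + 253.7 = 326.8583
M3: Pc = R·M3+t = (-0.31864, +0.03663, +0.83430); u = 538.6·(-0.31864)/0.83430 + 319.4 = 113.6921, v = 644.0·(+0.03663)/0.83430 + 253.7 = 281.9717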